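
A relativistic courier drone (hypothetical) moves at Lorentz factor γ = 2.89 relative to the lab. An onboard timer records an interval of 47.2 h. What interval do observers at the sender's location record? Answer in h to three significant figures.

γ = 2.89
The interval measured aboard the drone is the proper time (both events occur at the same place in that frame); the lab-frame interval is Δt = γτ = 2.890 × 47.2 h.

Δt = 136 h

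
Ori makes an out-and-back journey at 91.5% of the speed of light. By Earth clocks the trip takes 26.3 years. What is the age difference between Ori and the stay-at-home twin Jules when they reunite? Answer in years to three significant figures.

Δt − τ = 15.7 years

β = 0.915; γ = 1/√(1 − 0.915²) = 1/√0.1628 = 2.479
Ori's elapsed proper time: τ = 26.3/2.479 = 10.61 years.
Age gap = Δt − τ = 26.3 − 10.61 years.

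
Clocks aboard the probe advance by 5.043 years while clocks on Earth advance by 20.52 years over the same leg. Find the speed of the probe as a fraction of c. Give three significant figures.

v = 0.969c

The proper time is measured aboard the probe (both events occur at the probe's location); Δt is measured on Earth. γ = Δt/τ = 20.52/5.043 = 4.069.
β = √(1 − 1/γ²) = √(1 − 0.06040) = √0.9396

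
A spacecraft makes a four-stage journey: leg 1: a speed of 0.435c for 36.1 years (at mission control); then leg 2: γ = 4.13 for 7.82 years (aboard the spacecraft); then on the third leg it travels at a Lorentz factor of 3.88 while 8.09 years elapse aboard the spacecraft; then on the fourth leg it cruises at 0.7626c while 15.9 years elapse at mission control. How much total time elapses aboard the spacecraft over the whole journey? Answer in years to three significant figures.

Leg 1: γ = 1/√(1 − 0.435²) = 1/√0.8108 = 1.111; τ_1 = 36.1/1.111 = 32.51 years.
Leg 2: 7.82 years is already measured aboard the spacecraft.
Leg 3: 8.09 years is already measured aboard the spacecraft.
Leg 4: γ = 1/√(1 − 0.7626²) = 1/√0.4184 = 1.546; τ_4 = 15.9/1.546 = 10.29 years.
Total: 32.51 + 7.820 + 8.090 + 10.29 years.

τ = 58.7 years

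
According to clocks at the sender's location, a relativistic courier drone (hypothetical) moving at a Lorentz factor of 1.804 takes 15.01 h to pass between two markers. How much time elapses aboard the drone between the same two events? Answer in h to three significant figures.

τ = 8.32 h

γ = 1.804
The interval measured at the sender's location is the dilated one; the clock aboard the drone measures the proper time τ = Δt/γ = 15.01/1.804 h.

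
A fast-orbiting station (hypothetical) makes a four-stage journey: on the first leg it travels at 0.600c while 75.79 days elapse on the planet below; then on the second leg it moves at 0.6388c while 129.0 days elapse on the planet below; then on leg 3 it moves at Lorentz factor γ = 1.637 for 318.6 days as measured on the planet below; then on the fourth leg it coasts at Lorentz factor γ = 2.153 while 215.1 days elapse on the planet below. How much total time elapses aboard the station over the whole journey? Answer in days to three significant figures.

Leg 1: γ = 1/√(1 − 0.600²) = 5/4 = 1.250; τ_1 = 75.79/1.250 = 60.63 days.
Leg 2: γ = 1/√(1 − 0.6388²) = 1/√0.5919 = 1.300; τ_2 = 129.0/1.300 = 99.25 days.
Leg 3: γ = 1.637; τ_3 = 318.6/1.637 = 194.6 days.
Leg 4: γ = 2.153; τ_4 = 215.1/2.153 = 99.91 days.
Total: 60.63 + 99.25 + 194.6 + 99.91 days.

τ = 454 days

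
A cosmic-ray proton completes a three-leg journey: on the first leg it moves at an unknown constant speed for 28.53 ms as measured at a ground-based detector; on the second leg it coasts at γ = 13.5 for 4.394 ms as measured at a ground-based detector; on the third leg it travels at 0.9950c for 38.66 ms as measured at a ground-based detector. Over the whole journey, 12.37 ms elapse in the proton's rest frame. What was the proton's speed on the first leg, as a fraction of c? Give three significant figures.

β = 0.958

Leg 1: speed unknown; τ_1 = 28.53/γ_1.
Leg 2: γ = 13.5; τ_2 = 4.394/13.50 = 0.3255 ms.
Leg 3: γ = 1/√(1 − 0.9950²) = 1/√0.009975 = 10.01; τ_3 = 38.66/10.01 = 3.861 ms.
Total proper time: τ_1 + 0.3255 + 3.861 = 12.37, so τ_1 = 12.37 − 4.187 = 8.183 ms.
γ_1 = 28.53/8.183 = 3.486; β = √(1 − 1/γ²) = √0.9177.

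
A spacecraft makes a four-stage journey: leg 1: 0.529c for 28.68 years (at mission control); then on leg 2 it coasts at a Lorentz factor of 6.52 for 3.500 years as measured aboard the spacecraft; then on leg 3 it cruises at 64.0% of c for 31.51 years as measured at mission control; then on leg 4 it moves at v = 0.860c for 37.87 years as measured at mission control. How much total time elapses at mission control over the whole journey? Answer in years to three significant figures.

Δt = 121 years

Leg 1: 28.68 years is already measured at mission control.
Leg 2: γ = 6.52; Δt_2 = 6.520 × 3.500 = 22.82 years.
Leg 3: 31.51 years is already measured at mission control.
Leg 4: 37.87 years is already measured at mission control.
Total: 28.68 + 22.82 + 31.51 + 37.87 years.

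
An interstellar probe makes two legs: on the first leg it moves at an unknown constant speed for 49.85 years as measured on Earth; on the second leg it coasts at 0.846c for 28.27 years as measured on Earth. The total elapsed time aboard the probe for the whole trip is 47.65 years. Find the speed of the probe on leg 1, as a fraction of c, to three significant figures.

Leg 1: speed unknown; τ_1 = 49.85/γ_1.
Leg 2: γ = 1/√(1 − 0.846²) = 1/√0.2843 = 1.876; τ_2 = 28.27/1.876 = 15.07 years.
Total proper time: τ_1 + 15.07 = 47.65, so τ_1 = 47.65 − 15.07 = 32.58 years.
γ_1 = 49.85/32.58 = 1.530; β = √(1 − 1/γ²) = √0.5729.

β = 0.757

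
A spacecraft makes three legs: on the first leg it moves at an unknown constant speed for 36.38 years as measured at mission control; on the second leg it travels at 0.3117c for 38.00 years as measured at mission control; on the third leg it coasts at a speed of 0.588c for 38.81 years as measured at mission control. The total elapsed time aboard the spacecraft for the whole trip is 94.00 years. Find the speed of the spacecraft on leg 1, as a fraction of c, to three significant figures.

β = 0.685

Leg 1: speed unknown; τ_1 = 36.38/γ_1.
Leg 2: γ = 1/√(1 − 0.3117²) = 1/√0.9028 = 1.052; τ_2 = 38.00/1.052 = 36.11 years.
Leg 3: γ = 1/√(1 − 0.588²) = 1/√0.6543 = 1.236; τ_3 = 38.81/1.236 = 31.39 years.
Total proper time: τ_1 + 36.11 + 31.39 = 94.00, so τ_1 = 94.00 − 67.50 = 26.50 years.
γ_1 = 36.38/26.50 = 1.373; β = √(1 − 1/γ²) = √0.4694.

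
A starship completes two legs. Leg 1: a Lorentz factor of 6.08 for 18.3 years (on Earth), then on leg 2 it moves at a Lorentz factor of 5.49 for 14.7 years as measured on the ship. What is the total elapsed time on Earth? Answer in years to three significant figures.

Δt = 99.0 years

Leg 1: 18.3 years is already measured on Earth.
Leg 2: γ = 5.49; Δt_2 = 5.490 × 14.7 = 80.70 years.
Total: 18.30 + 80.70 years.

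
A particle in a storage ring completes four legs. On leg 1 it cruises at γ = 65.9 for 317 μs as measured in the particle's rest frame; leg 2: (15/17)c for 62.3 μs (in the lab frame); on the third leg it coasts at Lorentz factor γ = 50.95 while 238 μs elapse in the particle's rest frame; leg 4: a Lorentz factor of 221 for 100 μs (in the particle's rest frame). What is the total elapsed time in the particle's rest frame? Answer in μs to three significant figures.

Leg 1: 317 μs is already measured in the particle's rest frame.
Leg 2: γ = 1/√(1 − (15/17)²) = 17/8 = 2.125; τ_2 = 62.3/2.125 = 29.32 μs.
Leg 3: 238 μs is already measured in the particle's rest frame.
Leg 4: 100 μs is already measured in the particle's rest frame.
Total: 317.0 + 29.32 + 238.0 + 100.0 μs.

τ = 684 μs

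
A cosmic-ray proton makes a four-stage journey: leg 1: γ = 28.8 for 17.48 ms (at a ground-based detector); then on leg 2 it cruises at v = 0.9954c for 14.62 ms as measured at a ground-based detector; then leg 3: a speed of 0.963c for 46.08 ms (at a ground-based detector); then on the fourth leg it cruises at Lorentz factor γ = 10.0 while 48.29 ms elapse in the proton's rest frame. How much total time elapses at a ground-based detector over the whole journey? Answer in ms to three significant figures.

Δt = 561 ms

Leg 1: 17.48 ms is already measured at a ground-based detector.
Leg 2: 14.62 ms is already measured at a ground-based detector.
Leg 3: 46.08 ms is already measured at a ground-based detector.
Leg 4: γ = 10.0; Δt_4 = 10.00 × 48.29 = 482.9 ms.
Total: 17.48 + 14.62 + 46.08 + 482.9 ms.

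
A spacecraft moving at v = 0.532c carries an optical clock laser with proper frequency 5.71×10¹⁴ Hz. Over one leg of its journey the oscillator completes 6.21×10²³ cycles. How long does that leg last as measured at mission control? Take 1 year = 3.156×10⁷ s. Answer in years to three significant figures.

Δt = 40.7 years

γ = 1/√(1 − 0.532²) = 1/√0.7170 = 1.181
Proper time for N cycles: τ = N/f = 6.21×10²³/(5.71×10¹⁴) = 1.088×10⁹ s = 34.46 years.
Lab-frame duration Δt = γτ = 1.181 × 34.46 = 40.70 years.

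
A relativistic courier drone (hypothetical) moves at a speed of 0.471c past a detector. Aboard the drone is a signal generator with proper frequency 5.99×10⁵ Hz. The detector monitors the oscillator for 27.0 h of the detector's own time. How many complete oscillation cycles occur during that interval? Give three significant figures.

γ = 1/√(1 − 0.471²) = 1/√0.7782 = 1.134
During 27.0 h of lab time, the oscillator's proper time advances by τ = Δt/γ = 27.0/1.134 = 23.82 h = 8.574×10⁴ s.
N = f × τ = 5.99×10⁵ × 8.574×10⁴ = 5.136×10¹⁰.

N = 5.14×10¹⁰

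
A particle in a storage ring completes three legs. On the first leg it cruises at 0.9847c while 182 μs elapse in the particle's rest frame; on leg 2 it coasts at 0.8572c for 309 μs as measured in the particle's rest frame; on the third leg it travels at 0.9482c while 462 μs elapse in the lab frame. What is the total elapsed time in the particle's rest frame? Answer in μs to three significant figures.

Leg 1: 182 μs is already measured in the particle's rest frame.
Leg 2: 309 μs is already measured in the particle's rest frame.
Leg 3: γ = 1/√(1 − 0.9482²) = 1/√0.1009 = 3.148; τ_3 = 462/3.148 = 146.8 μs.
Total: 182.0 + 309.0 + 146.8 μs.

τ = 638 μs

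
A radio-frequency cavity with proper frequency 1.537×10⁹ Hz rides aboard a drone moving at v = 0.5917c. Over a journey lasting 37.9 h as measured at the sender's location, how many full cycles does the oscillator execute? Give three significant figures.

N = 1.69×10¹⁴

γ = 1/√(1 − 0.5917²) = 1/√0.6499 = 1.240
The oscillator's own cycle count is N = f × τ where τ is the proper time aboard the drone. τ = Δt/γ = 37.9/1.240 = 30.55 h = 1.100×10⁵ s.
N = 1.537×10⁹ × 1.100×10⁵ = 1.691×10¹⁴.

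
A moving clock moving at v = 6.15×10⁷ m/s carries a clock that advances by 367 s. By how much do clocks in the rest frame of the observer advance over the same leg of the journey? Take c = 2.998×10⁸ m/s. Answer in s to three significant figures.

β = 6.15×10⁷/2.998×10⁸ = 0.2051; γ = 1/√(1 − 0.2051²) = 1.022
The interval measured on the moving clock is the proper time (both events occur at the same place in that frame); the lab-frame interval is Δt = γτ = 1.022 × 367 s.

Δt = 375 s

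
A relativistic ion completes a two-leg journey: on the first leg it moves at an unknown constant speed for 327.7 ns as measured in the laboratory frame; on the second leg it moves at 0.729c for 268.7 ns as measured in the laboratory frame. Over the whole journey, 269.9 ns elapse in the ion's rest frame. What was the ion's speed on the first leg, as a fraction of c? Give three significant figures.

β = 0.965

Leg 1: speed unknown; τ_1 = 327.7/γ_1.
Leg 2: γ = 1/√(1 − 0.729²) = 1/√0.4686 = 1.461; τ_2 = 268.7/1.461 = 183.9 ns.
Total proper time: τ_1 + 183.9 = 269.9, so τ_1 = 269.9 − 183.9 = 85.97 ns.
γ_1 = 327.7/85.97 = 3.812; β = √(1 − 1/γ²) = √0.9312.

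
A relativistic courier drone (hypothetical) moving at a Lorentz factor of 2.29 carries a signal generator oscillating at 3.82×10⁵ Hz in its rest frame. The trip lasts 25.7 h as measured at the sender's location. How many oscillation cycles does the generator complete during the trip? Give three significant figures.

N = 1.54×10¹⁰

γ = 2.29
The oscillator's own cycle count is N = f × τ where τ is the proper time aboard the drone. τ = Δt/γ = 25.7/2.290 = 11.22 h = 4.040×10⁴ s.
N = 3.82×10⁵ × 4.040×10⁴ = 1.543×10¹⁰.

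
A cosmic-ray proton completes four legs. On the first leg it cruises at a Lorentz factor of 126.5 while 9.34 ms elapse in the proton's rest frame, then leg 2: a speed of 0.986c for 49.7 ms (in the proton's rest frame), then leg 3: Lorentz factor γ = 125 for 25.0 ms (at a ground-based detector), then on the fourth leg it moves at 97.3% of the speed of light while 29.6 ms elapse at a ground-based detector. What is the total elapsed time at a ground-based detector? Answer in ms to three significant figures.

Leg 1: γ = 126.5; Δt_1 = 126.5 × 9.34 = 1182 ms.
Leg 2: γ = 1/√(1 − 0.986²) = 1/√0.02780 = 5.997; Δt_2 = 5.997 × 49.7 = 298.1 ms.
Leg 3: 25.0 ms is already measured at a ground-based detector.
Leg 4: 29.6 ms is already measured at a ground-based detector.
Total: 1182 + 298.1 + 25.00 + 29.60 ms.

Δt = 1530 ms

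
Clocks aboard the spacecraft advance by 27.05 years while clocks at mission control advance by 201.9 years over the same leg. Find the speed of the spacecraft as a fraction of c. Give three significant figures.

v = 0.991c

The proper time is measured aboard the spacecraft (both events occur at the spacecraft's location); Δt is measured at mission control. γ = Δt/τ = 201.9/27.05 = 7.464.
β = √(1 − 1/γ²) = √(1 − 0.01795) = √0.9821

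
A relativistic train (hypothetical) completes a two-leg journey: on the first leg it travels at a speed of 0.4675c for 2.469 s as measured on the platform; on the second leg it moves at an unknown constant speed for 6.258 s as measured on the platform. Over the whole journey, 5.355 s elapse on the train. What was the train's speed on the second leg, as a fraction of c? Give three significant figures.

Leg 1: γ = 1/√(1 − 0.4675²) = 1/√0.7814 = 1.131; τ_1 = 2.469/1.131 = 2.183 s.
Leg 2: speed unknown; τ_2 = 6.258/γ_2.
Total proper time: 2.183 + τ_2 = 5.355, so τ_2 = 5.355 − 2.183 = 3.172 s.
γ_2 = 6.258/3.172 = 1.973; β = √(1 − 1/γ²) = √0.7430.

β = 0.862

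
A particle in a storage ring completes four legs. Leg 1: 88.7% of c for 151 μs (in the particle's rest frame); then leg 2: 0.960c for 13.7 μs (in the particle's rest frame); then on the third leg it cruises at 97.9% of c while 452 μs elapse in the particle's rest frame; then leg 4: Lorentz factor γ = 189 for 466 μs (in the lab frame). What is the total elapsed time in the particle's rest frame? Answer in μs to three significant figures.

Leg 1: 151 μs is already measured in the particle's rest frame.
Leg 2: 13.7 μs is already measured in the particle's rest frame.
Leg 3: 452 μs is already measured in the particle's rest frame.
Leg 4: γ = 189; τ_4 = 466/189.0 = 2.466 μs.
Total: 151.0 + 13.70 + 452.0 + 2.466 μs.

τ = 619 μs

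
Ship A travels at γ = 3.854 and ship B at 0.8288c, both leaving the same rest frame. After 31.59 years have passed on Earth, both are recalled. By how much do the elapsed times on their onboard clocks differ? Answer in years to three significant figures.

A: γ = 3.854; τ_A = 31.59/3.854 = 8.197 years.
B: γ = 1/√(1 − 0.8288²) = 1/√0.3131 = 1.787; τ_B = 31.59/1.787 = 17.68 years.

|τ_A − τ_B| = 9.48 years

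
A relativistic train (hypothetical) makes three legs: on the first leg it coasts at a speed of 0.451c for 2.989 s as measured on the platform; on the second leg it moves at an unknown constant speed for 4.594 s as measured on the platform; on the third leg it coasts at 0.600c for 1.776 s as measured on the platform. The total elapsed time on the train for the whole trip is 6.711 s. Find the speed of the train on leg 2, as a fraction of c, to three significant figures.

β = 0.821

Leg 1: γ = 1/√(1 − 0.451²) = 1/√0.7966 = 1.120; τ_1 = 2.989/1.120 = 2.668 s.
Leg 2: speed unknown; τ_2 = 4.594/γ_2.
Leg 3: γ = 1/√(1 − 0.600²) = 5/4 = 1.250; τ_3 = 1.776/1.250 = 1.421 s.
Total proper time: 2.668 + τ_2 + 1.421 = 6.711, so τ_2 = 6.711 − 4.089 = 2.622 s.
γ_2 = 4.594/2.622 = 1.752; β = √(1 − 1/γ²) = √0.6741.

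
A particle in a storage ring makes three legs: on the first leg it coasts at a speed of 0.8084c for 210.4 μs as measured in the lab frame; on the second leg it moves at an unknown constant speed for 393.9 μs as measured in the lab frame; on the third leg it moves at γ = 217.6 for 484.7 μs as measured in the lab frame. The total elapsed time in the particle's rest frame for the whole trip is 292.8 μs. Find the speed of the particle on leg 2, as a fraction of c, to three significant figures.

Leg 1: γ = 1/√(1 − 0.8084²) = 1/√0.3465 = 1.699; τ_1 = 210.4/1.699 = 123.8 μs.
Leg 2: speed unknown; τ_2 = 393.9/γ_2.
Leg 3: γ = 217.6; τ_3 = 484.7/217.6 = 2.227 μs.
Total proper time: 123.8 + τ_2 + 2.227 = 292.8, so τ_2 = 292.8 − 126.1 = 166.7 μs.
γ_2 = 393.9/166.7 = 2.363; β = √(1 − 1/γ²) = √0.8208.

β = 0.906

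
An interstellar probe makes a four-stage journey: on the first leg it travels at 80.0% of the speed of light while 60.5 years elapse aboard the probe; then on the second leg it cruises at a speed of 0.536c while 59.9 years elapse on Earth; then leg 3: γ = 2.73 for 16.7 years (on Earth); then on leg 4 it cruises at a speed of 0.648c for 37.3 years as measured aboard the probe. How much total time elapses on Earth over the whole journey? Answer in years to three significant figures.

Δt = 226 years

Leg 1: β = 0.800; γ = 1/√(1 − 0.800²) = 1/√0.3600 = 1.667; Δt_1 = 1.667 × 60.5 = 100.8 years.
Leg 2: 59.9 years is already measured on Earth.
Leg 3: 16.7 years is already measured on Earth.
Leg 4: γ = 1/√(1 − 0.648²) = 1/√0.5801 = 1.313; Δt_4 = 1.313 × 37.3 = 48.97 years.
Total: 100.8 + 59.90 + 16.70 + 48.97 years.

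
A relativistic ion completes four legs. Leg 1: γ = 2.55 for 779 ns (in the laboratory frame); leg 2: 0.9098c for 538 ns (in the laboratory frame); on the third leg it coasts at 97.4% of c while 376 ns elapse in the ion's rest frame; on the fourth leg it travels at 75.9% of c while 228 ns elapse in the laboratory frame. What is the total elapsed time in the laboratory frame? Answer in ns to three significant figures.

Δt = 3200 ns

Leg 1: 779 ns is already measured in the laboratory frame.
Leg 2: 538 ns is already measured in the laboratory frame.
Leg 3: β = 0.974; γ = 1/√(1 − 0.974²) = 1/√0.05132 = 4.414; Δt_3 = 4.414 × 376 = 1660 ns.
Leg 4: 228 ns is already measured in the laboratory frame.
Total: 779.0 + 538.0 + 1660 + 228.0 ns.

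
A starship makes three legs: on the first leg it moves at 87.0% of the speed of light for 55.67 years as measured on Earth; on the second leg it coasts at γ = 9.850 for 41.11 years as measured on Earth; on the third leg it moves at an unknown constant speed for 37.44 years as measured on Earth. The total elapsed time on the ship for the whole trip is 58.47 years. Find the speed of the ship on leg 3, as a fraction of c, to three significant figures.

Leg 1: β = 0.870; γ = 1/√(1 − 0.870²) = 1/√0.2431 = 2.028; τ_1 = 55.67/2.028 = 27.45 years.
Leg 2: γ = 9.850; τ_2 = 41.11/9.850 = 4.174 years.
Leg 3: speed unknown; τ_3 = 37.44/γ_3.
Total proper time: 27.45 + 4.174 + τ_3 = 58.47, so τ_3 = 58.47 − 31.62 = 26.85 years.
γ_3 = 37.44/26.85 = 1.395; β = √(1 − 1/γ²) = √0.4858.

β = 0.697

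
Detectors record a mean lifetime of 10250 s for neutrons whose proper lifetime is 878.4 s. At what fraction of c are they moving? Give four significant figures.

γ = Δt/τ₀ = 10250/878.4 = 11.67
β = √(1 − 1/γ²) = √(1 − 0.007344) = √0.9927

β = 0.9963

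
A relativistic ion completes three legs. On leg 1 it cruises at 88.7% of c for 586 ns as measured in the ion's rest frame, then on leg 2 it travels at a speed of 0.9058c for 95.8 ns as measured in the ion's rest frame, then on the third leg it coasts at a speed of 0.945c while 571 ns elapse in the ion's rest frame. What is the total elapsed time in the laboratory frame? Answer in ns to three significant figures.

Leg 1: β = 0.887; γ = 1/√(1 − 0.887²) = 1/√0.2132 = 2.166; Δt_1 = 2.166 × 586 = 1269 ns.
Leg 2: γ = 1/√(1 − 0.9058²) = 1/√0.1795 = 2.360; Δt_2 = 2.360 × 95.8 = 226.1 ns.
Leg 3: γ = 1/√(1 − 0.945²) = 1/√0.1070 = 3.057; Δt_3 = 3.057 × 571 = 1746 ns.
Total: 1269 + 226.1 + 1746 ns.

Δt = 3240 ns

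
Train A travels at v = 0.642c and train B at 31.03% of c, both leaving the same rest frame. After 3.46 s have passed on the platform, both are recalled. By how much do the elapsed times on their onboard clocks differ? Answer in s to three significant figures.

A: γ = 1/√(1 − 0.642²) = 1/√0.5878 = 1.304; τ_A = 3.46/1.304 = 2.653 s.
B: β = 0.3103; γ = 1/√(1 − 0.3103²) = 1/√0.9037 = 1.052; τ_B = 3.46/1.052 = 3.289 s.

|τ_A − τ_B| = 0.636 s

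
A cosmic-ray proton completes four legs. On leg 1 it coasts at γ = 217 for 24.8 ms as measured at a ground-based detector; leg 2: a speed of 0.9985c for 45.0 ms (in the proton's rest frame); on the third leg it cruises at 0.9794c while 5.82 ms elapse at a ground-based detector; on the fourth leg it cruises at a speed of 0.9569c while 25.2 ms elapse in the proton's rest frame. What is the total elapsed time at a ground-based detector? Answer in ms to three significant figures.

Δt = 939 ms

Leg 1: 24.8 ms is already measured at a ground-based detector.
Leg 2: γ = 1/√(1 − 0.9985²) = 1/√0.002998 = 18.26; Δt_2 = 18.26 × 45.0 = 821.9 ms.
Leg 3: 5.82 ms is already measured at a ground-based detector.
Leg 4: γ = 1/√(1 − 0.9569²) = 1/√0.08434 = 3.443; Δt_4 = 3.443 × 25.2 = 86.77 ms.
Total: 24.80 + 821.9 + 5.820 + 86.77 ms.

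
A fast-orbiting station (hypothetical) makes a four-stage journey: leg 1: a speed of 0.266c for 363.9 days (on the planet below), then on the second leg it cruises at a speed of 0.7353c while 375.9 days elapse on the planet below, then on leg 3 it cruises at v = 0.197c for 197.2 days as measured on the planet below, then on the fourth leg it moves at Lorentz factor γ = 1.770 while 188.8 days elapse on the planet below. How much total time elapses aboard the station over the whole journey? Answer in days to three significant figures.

Leg 1: γ = 1/√(1 − 0.266²) = 1/√0.9292 = 1.037; τ_1 = 363.9/1.037 = 350.8 days.
Leg 2: γ = 1/√(1 − 0.7353²) = 1/√0.4593 = 1.475; τ_2 = 375.9/1.475 = 254.8 days.
Leg 3: γ = 1/√(1 − 0.197²) = 1/√0.9612 = 1.020; τ_3 = 197.2/1.020 = 193.3 days.
Leg 4: γ = 1.770; τ_4 = 188.8/1.770 = 106.7 days.
Total: 350.8 + 254.8 + 193.3 + 106.7 days.

τ = 906 days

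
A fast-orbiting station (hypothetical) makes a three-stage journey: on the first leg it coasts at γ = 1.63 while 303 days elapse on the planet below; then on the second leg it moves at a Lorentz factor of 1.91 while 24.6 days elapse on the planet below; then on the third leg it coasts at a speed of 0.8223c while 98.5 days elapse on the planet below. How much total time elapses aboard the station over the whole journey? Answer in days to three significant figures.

Leg 1: γ = 1.63; τ_1 = 303/1.630 = 185.9 days.
Leg 2: γ = 1.91; τ_2 = 24.6/1.910 = 12.88 days.
Leg 3: γ = 1/√(1 − 0.8223²) = 1/√0.3238 = 1.757; τ_3 = 98.5/1.757 = 56.05 days.
Total: 185.9 + 12.88 + 56.05 days.

τ = 255 days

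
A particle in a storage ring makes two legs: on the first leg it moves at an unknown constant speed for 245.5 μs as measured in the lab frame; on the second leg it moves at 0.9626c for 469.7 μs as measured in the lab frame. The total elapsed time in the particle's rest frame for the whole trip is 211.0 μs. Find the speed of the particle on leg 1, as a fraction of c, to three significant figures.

β = 0.940

Leg 1: speed unknown; τ_1 = 245.5/γ_1.
Leg 2: γ = 1/√(1 − 0.9626²) = 1/√0.07340 = 3.691; τ_2 = 469.7/3.691 = 127.3 μs.
Total proper time: τ_1 + 127.3 = 211.0, so τ_1 = 211.0 − 127.3 = 83.75 μs.
γ_1 = 245.5/83.75 = 2.931; β = √(1 − 1/γ²) = √0.8836.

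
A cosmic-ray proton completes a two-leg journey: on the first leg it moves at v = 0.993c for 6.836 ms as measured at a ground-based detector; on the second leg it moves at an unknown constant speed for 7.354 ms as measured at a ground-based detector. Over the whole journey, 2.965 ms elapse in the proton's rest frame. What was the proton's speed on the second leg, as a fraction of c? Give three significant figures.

Leg 1: γ = 1/√(1 − 0.993²) = 1/√0.01395 = 8.466; τ_1 = 6.836/8.466 = 0.8074 ms.
Leg 2: speed unknown; τ_2 = 7.354/γ_2.
Total proper time: 0.8074 + τ_2 = 2.965, so τ_2 = 2.965 − 0.8074 = 2.158 ms.
γ_2 = 7.354/2.158 = 3.408; β = √(1 − 1/γ²) = √0.9139.

β = 0.956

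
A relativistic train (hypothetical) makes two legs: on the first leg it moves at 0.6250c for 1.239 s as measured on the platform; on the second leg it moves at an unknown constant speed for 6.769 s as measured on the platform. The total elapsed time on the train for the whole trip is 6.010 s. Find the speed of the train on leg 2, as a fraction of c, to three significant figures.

β = 0.667

Leg 1: γ = 1/√(1 − 0.6250²) = 1/√0.6094 = 1.281; τ_1 = 1.239/1.281 = 0.9672 s.
Leg 2: speed unknown; τ_2 = 6.769/γ_2.
Total proper time: 0.9672 + τ_2 = 6.010, so τ_2 = 6.010 − 0.9672 = 5.043 s.
γ_2 = 6.769/5.043 = 1.342; β = √(1 − 1/γ²) = √0.4450.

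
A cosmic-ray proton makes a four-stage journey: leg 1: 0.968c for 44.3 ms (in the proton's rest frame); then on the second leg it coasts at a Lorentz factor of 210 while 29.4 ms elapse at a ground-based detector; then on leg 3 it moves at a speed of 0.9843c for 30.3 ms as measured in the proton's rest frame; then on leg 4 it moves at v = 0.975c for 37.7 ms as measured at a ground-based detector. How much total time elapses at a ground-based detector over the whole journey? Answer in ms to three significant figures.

Leg 1: γ = 1/√(1 − 0.968²) = 1/√0.06298 = 3.985; Δt_1 = 3.985 × 44.3 = 176.5 ms.
Leg 2: 29.4 ms is already measured at a ground-based detector.
Leg 3: γ = 1/√(1 − 0.9843²) = 1/√0.03115 = 5.666; Δt_3 = 5.666 × 30.3 = 171.7 ms.
Leg 4: 37.7 ms is already measured at a ground-based detector.
Total: 176.5 + 29.40 + 171.7 + 37.70 ms.

Δt = 415 ms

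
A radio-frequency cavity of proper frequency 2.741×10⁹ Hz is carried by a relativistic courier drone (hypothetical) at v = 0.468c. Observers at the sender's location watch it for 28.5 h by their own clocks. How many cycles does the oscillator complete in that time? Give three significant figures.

N = 2.49×10¹⁴

γ = 1/√(1 − 0.468²) = 1/√0.7810 = 1.132
During 28.5 h of lab time, the oscillator's proper time advances by τ = Δt/γ = 28.5/1.132 = 25.19 h = 9.067×10⁴ s.
N = f × τ = 2.741×10⁹ × 9.067×10⁴ = 2.485×10¹⁴.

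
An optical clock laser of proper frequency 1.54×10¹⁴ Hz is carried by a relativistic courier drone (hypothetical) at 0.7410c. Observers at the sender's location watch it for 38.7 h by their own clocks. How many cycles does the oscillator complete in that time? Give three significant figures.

N = 1.44×10¹⁹

γ = 1/√(1 − 0.7410²) = 1/√0.4509 = 1.489
During 38.7 h of lab time, the oscillator's proper time advances by τ = Δt/γ = 38.7/1.489 = 25.99 h = 9.355×10⁴ s.
N = f × τ = 1.54×10¹⁴ × 9.355×10⁴ = 1.441×10¹⁹.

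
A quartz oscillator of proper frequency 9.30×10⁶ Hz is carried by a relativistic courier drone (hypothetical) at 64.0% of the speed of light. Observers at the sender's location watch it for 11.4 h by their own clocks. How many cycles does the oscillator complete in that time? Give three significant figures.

β = 0.640; γ = 1/√(1 − 0.640²) = 1/√0.5904 = 1.301
During 11.4 h of lab time, the oscillator's proper time advances by τ = Δt/γ = 11.4/1.301 = 8.759 h = 3.153×10⁴ s.
N = f × τ = 9.30×10⁶ × 3.153×10⁴ = 2.933×10¹¹.

N = 2.93×10¹¹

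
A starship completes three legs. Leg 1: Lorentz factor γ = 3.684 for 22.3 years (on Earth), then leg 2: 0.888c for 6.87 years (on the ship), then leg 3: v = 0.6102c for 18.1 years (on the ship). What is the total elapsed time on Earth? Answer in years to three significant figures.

Δt = 60.1 years

Leg 1: 22.3 years is already measured on Earth.
Leg 2: γ = 1/√(1 − 0.888²) = 1/√0.2115 = 2.175; Δt_2 = 2.175 × 6.87 = 14.94 years.
Leg 3: γ = 1/√(1 − 0.6102²) = 1/√0.6277 = 1.262; Δt_3 = 1.262 × 18.1 = 22.85 years.
Total: 22.30 + 14.94 + 22.85 years.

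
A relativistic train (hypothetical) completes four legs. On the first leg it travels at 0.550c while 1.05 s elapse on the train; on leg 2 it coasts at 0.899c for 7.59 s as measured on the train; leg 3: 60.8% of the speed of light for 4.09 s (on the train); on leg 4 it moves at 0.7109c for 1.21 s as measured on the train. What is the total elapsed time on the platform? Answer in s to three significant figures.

Δt = 25.5 s

Leg 1: γ = 1/√(1 − 0.550²) = 1/√0.6975 = 1.197; Δt_1 = 1.197 × 1.05 = 1.257 s.
Leg 2: γ = 1/√(1 − 0.899²) = 1/√0.1918 = 2.283; Δt_2 = 2.283 × 7.59 = 17.33 s.
Leg 3: β = 0.608; γ = 1/√(1 − 0.608²) = 1/√0.6303 = 1.260; Δt_3 = 1.260 × 4.09 = 5.152 s.
Leg 4: γ = 1/√(1 − 0.7109²) = 1/√0.4946 = 1.422; Δt_4 = 1.422 × 1.21 = 1.720 s.
Total: 1.257 + 17.33 + 5.152 + 1.720 s.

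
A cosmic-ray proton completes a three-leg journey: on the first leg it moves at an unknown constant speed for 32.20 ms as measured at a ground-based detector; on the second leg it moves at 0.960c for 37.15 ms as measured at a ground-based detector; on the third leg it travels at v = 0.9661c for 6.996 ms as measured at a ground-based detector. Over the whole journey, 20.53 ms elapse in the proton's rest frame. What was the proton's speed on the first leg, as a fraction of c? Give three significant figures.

β = 0.966

Leg 1: speed unknown; τ_1 = 32.20/γ_1.
Leg 2: γ = 1/√(1 − 0.960²) = 25/7 ≈ 3.571; τ_2 = 37.15/3.571 = 10.40 ms.
Leg 3: γ = 1/√(1 − 0.9661²) = 1/√0.06665 = 3.873; τ_3 = 6.996/3.873 = 1.806 ms.
Total proper time: τ_1 + 10.40 + 1.806 = 20.53, so τ_1 = 20.53 − 12.21 = 8.322 ms.
γ_1 = 32.20/8.322 = 3.869; β = √(1 − 1/γ²) = √0.9332.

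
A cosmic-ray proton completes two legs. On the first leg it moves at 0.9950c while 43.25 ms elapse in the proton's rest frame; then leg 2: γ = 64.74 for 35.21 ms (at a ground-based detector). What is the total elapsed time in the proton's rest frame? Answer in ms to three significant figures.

Leg 1: 43.25 ms is already measured in the proton's rest frame.
Leg 2: γ = 64.74; τ_2 = 35.21/64.74 = 0.5439 ms.
Total: 43.25 + 0.5439 ms.

τ = 43.8 ms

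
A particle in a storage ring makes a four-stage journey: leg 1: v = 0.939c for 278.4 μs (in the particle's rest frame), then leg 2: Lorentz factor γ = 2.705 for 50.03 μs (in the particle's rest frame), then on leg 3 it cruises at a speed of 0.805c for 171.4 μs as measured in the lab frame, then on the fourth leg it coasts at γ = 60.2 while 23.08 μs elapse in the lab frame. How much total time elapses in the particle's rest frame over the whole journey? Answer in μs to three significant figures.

τ = 431 μs

Leg 1: 278.4 μs is already measured in the particle's rest frame.
Leg 2: 50.03 μs is already measured in the particle's rest frame.
Leg 3: γ = 1/√(1 − 0.805²) = 1/√0.3520 = 1.686; τ_3 = 171.4/1.686 = 101.7 μs.
Leg 4: γ = 60.2; τ_4 = 23.08/60.20 = 0.3834 μs.
Total: 278.4 + 50.03 + 101.7 + 0.3834 μs.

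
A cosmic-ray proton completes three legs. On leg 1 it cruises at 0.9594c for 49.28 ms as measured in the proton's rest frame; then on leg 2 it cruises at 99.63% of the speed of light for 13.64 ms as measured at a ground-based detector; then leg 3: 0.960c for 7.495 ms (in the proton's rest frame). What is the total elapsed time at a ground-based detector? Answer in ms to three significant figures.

Δt = 215 ms

Leg 1: γ = 1/√(1 − 0.9594²) = 1/√0.07955 = 3.545; Δt_1 = 3.545 × 49.28 = 174.7 ms.
Leg 2: 13.64 ms is already measured at a ground-based detector.
Leg 3: γ = 1/√(1 − 0.960²) = 1/√0.07840 = 3.571; Δt_3 = 3.571 × 7.495 = 26.77 ms.
Total: 174.7 + 13.64 + 26.77 ms.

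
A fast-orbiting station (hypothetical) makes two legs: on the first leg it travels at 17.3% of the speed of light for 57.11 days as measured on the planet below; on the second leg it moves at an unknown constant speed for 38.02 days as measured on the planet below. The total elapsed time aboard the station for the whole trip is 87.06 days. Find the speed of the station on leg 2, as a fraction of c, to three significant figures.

Leg 1: β = 0.173; γ = 1/√(1 − 0.173²) = 1/√0.9701 = 1.015; τ_1 = 57.11/1.015 = 56.25 days.
Leg 2: speed unknown; τ_2 = 38.02/γ_2.
Total proper time: 56.25 + τ_2 = 87.06, so τ_2 = 87.06 − 56.25 = 30.81 days.
γ_2 = 38.02/30.81 = 1.234; β = √(1 − 1/γ²) = √0.3433.

β = 0.586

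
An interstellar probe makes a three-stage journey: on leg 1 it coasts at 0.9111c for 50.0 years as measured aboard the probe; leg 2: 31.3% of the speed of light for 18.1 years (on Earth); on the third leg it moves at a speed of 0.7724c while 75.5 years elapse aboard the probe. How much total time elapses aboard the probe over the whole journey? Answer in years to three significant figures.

Leg 1: 50.0 years is already measured aboard the probe.
Leg 2: β = 0.313; γ = 1/√(1 − 0.313²) = 1/√0.9020 = 1.053; τ_2 = 18.1/1.053 = 17.19 years.
Leg 3: 75.5 years is already measured aboard the probe.
Total: 50.00 + 17.19 + 75.50 years.

τ = 143 years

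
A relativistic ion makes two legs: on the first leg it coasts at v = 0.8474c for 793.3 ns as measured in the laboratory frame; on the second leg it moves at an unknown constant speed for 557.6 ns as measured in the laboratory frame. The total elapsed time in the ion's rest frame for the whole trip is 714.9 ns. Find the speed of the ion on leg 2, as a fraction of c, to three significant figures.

β = 0.850

Leg 1: γ = 1/√(1 − 0.8474²) = 1/√0.2819 = 1.883; τ_1 = 793.3/1.883 = 421.2 ns.
Leg 2: speed unknown; τ_2 = 557.6/γ_2.
Total proper time: 421.2 + τ_2 = 714.9, so τ_2 = 714.9 − 421.2 = 293.7 ns.
γ_2 = 557.6/293.7 = 1.899; β = √(1 − 1/γ²) = √0.7226.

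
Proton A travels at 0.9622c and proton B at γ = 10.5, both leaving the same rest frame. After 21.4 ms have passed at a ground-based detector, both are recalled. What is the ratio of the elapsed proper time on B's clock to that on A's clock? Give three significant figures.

τ_B/τ_A = 0.350

A: γ = 1/√(1 − 0.9622²) = 1/√0.07417 = 3.672. B: γ = 10.5.
τ_A/τ_B = γ_B/γ_A = 10.50/3.672 = 2.860, so τ_B/τ_A = 0.3497.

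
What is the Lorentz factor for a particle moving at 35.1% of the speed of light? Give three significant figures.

β = 0.351; γ = 1/√(1 − 0.351²) = 1/√0.8768 = 1.068

γ = 1.07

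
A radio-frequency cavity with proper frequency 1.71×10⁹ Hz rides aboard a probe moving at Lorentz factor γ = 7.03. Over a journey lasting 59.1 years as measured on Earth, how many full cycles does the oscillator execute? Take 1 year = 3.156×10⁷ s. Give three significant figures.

N = 4.54×10¹⁷

γ = 7.03
The oscillator's own cycle count is N = f × τ where τ is the proper time aboard the probe. τ = Δt/γ = 59.1/7.030 = 8.407 years = 2.653×10⁸ s.
N = 1.71×10⁹ × 2.653×10⁸ = 4.537×10¹⁷.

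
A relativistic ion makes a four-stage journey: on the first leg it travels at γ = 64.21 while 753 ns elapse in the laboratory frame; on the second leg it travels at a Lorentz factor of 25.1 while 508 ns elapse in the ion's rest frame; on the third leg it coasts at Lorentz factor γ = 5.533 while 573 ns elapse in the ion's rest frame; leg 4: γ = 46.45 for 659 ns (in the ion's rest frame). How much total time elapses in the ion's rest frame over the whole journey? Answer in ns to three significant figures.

τ = 1750 ns

Leg 1: γ = 64.21; τ_1 = 753/64.21 = 11.73 ns.
Leg 2: 508 ns is already measured in the ion's rest frame.
Leg 3: 573 ns is already measured in the ion's rest frame.
Leg 4: 659 ns is already measured in the ion's rest frame.
Total: 11.73 + 508.0 + 573.0 + 659.0 ns.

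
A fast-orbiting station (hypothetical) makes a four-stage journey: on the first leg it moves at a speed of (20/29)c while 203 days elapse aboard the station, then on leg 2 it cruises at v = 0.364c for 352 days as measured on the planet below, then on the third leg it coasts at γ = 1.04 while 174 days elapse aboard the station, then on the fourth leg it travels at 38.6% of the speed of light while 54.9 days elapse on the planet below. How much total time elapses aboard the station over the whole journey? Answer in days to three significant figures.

τ = 755 days

Leg 1: 203 days is already measured aboard the station.
Leg 2: γ = 1/√(1 − 0.364²) = 1/√0.8675 = 1.074; τ_2 = 352/1.074 = 327.9 days.
Leg 3: 174 days is already measured aboard the station.
Leg 4: β = 0.386; γ = 1/√(1 − 0.386²) = 1/√0.8510 = 1.084; τ_4 = 54.9/1.084 = 50.65 days.
Total: 203.0 + 327.9 + 174.0 + 50.65 days.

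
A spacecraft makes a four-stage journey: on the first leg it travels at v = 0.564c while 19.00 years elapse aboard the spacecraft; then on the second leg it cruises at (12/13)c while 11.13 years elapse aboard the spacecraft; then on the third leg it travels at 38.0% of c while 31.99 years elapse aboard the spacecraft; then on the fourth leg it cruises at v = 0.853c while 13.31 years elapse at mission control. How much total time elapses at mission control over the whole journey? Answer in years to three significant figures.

Leg 1: γ = 1/√(1 − 0.564²) = 1/√0.6819 = 1.211; Δt_1 = 1.211 × 19.00 = 23.01 years.
Leg 2: γ = 1/√(1 − (12/13)²) = 13/5 = 2.600; Δt_2 = 2.600 × 11.13 = 28.94 years.
Leg 3: β = 0.380; γ = 1/√(1 − 0.380²) = 1/√0.8556 = 1.081; Δt_3 = 1.081 × 31.99 = 34.58 years.
Leg 4: 13.31 years is already measured at mission control.
Total: 23.01 + 28.94 + 34.58 + 13.31 years.

Δt = 99.8 years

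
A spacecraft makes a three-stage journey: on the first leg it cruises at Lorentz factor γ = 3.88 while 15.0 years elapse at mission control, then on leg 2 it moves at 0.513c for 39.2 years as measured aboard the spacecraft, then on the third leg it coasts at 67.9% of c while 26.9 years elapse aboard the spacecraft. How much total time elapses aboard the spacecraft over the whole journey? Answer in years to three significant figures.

τ = 70.0 years

Leg 1: γ = 3.88; τ_1 = 15.0/3.880 = 3.866 years.
Leg 2: 39.2 years is already measured aboard the spacecraft.
Leg 3: 26.9 years is already measured aboard the spacecraft.
Total: 3.866 + 39.20 + 26.90 years.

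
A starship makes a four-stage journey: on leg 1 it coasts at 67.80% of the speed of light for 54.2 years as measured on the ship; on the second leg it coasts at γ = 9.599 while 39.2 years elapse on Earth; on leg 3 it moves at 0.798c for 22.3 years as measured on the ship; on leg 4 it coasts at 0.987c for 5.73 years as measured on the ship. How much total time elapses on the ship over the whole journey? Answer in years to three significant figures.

τ = 86.3 years

Leg 1: 54.2 years is already measured on the ship.
Leg 2: γ = 9.599; τ_2 = 39.2/9.599 = 4.084 years.
Leg 3: 22.3 years is already measured on the ship.
Leg 4: 5.73 years is already measured on the ship.
Total: 54.20 + 4.084 + 22.30 + 5.730 years.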